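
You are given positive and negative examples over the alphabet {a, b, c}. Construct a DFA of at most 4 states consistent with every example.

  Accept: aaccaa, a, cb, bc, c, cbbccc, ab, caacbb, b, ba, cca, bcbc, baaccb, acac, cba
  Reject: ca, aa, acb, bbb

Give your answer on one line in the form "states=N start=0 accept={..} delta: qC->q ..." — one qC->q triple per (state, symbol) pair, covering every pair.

State merging on the prefix tree: take the shortest (then alphabetical) example prefix whose next move is undefined and point that move at state 0, else 1, else 2, ...; a target is out if some Accept/Reject pair would then sit in one state with the same input left (inseparable). If every existing state is out, open a new one.
a: 0a undefined. 0a->0: no, a/aa meet in 0. Open state 1: 0a->1.
b: 0b undefined. 0b->0: no, b/bbb meet in 0. 0b->1: no, ba/aa meet in 1 with "a" left. Open state 2: 0b->2.
c: 0c undefined. 0c->0: no, a/ca meet in 1. 0c->1: ok.
aa: 1a undefined. 1a->0: ok.
ab: 1b undefined. 1b->0: no, cb/ca meet in 0. 1b->1: no, cba/ca meet in 0. 1b->2: ok.
ac: 1c undefined. 1c->0: no, aaccaa/ca meet in 0. 1c->1: no, cb/acb meet in 2. 1c->2: no, caacbb/bbb meet in 2 with "bb" left. Open state 3: 1c->3.
ba: 2a undefined. 2a->0: no, ba/ca meet in 0. 2a->1: no, baaccb/acb meet in 3 with "b" left. 2a->2: ok.
bb: 2b undefined. 2b->0: no, cb/bbb meet in 2. 2b->1: no, cb/bbb meet in 2. 2b->2: no, cb/bbb meet in 2. 2b->3: ok.
bc: 2c undefined. 2c->0: no, bc/ca meet in 0. 2c->1: no, baaccb/acb meet in 3 with "b" left. 2c->2: ok.
aca: 3a undefined. 3a->0: no, cca/ca meet in 0. 3a->1: no, aaccaa/ca meet in 0. 3a->2: ok.
acb: 3b undefined. 3b->0: ok.
bcbc: 3c undefined. 3c->0: no, bcbc/ca meet in 0. 3c->1: ok.
All examples now run through 4 states with every (state, symbol) defined. Accept strings end in {1,2,3}, Reject strings end in {0}; accept={1,2,3}.

states=4 start=0 accept={1,2,3} delta: 0a->1 0b->2 0c->1 1a->0 1b->2 1c->3 2a->2 2b->3 2c->2 3a->2 3b->0 3c->1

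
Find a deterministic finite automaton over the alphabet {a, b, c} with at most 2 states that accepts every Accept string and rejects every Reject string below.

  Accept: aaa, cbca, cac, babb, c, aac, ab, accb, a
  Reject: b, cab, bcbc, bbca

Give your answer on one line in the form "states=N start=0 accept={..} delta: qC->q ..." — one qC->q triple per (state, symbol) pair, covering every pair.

Grow the machine one transition at a time. Run the examples from 0; the earliest place one falls off (shortest prefix, ties alphabetical) gets sent to the lowest-numbered state that keeps every Accept/Reject pair distinguishable — a pair clashes when both reach the same state with identical unread suffix — and to a fresh state only if none does.
a: 0a undefined. 0a->0: no, ab/b meet in 0 with "b" left. Open state 1: 0a->1.
b: 0b undefined. 0b->0: ok.
c: 0c undefined. 0c->0: no, cbca/bbca meet in 1. 0c->1: ok.
aa: 1a undefined. 1a->0: ok.
ab: 1b undefined. 1b->0: no, aaa/bcbc meet in 1. 1b->1: ok.
ac: 1c undefined. 1c->0: ok.
All examples now run through 2 states with every (state, symbol) defined. Accept strings end in {1}, Reject strings end in {0}; accept={1}.

states=2 start=0 accept={1} delta: 0a->1 0b->0 0c->1 1a->0 1b->1 1c->0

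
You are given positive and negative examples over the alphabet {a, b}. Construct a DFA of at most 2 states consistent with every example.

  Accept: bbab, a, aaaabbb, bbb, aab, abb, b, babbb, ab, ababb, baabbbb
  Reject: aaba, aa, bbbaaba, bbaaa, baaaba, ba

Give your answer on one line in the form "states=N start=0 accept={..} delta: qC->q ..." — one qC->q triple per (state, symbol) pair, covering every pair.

states=2 start=0 accept={1} delta: 0a->1 0b->1 1a->0 1b->1

Fold the examples into a partial DFA from state 0: repeatedly fix the first undefined (state, symbol) met by the shortest-then-alphabetical prefix, trying targets in increasing order and rejecting any under which an Accept and a Reject string meet in one state with the same remainder; add a state when all current targets are rejected. Accepting states are where Accept strings end.
a: 0a undefined. 0a->0: no, a/aa meet in 0. Open state 1: 0a->1.
b: 0b undefined. 0b->0: no, a/ba meet in 1. 0b->1: ok.
aa: 1a undefined. 1a->0: ok.
ab: 1b undefined. 1b->0: no, bbab/aaba meet in 0. 1b->1: ok.
All examples now run through 2 states with every (state, symbol) defined. Accept strings end in {1}, Reject strings end in {0}; accept={1}.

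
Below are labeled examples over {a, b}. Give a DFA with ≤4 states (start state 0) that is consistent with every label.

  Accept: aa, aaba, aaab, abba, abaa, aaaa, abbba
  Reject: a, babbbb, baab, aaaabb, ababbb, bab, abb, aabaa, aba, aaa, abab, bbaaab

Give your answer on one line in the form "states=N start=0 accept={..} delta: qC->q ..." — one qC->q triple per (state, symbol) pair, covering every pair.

State merging on the prefix tree: take the shortest (then alphabetical) example prefix whose next move is undefined and point that move at state 0, else 1, else 2, ...; a target is out if some Accept/Reject pair would then sit in one state with the same input left (inseparable). If every existing state is out, open a new one.
a: 0a undefined. 0a->0: no, aa/a meet in 0. Open state 1: 0a->1.
b: 0b undefined. 0b->0: no, aaab/bbaaab meet in 1 with "aab" left. 0b->1: no, aaab/baab meet in 1 with "aab" left. Open state 2: 0b->2.
aa: 1a undefined. 1a->0: ok.
ab: 1b undefined. 1b->0: no, aa/abab meet in 0. 1b->1: no, aa/aba meet in 0. 1b->2: no, aaba/aba meet in 2 with "a" left. Open state 3: 1b->3.
ba: 2a undefined. 2a->0: no, aaab/baab meet in 3. 2a->1: no, aa/aabaa meet in 0. 2a->2: no, aaba/aabaa meet in 2. 2a->3: ok.
bb: 2b undefined. 2b->0: no, aa/aaaabb meet in 0. 2b->1: ok.
aba: 3a undefined. 3a->0: no, aa/aabaa meet in 0. 3a->1: no, aaba/baab meet in 3. 3a->2: ok.
abb: 3b undefined. 3b->0: no, aa/ababbb meet in 0. 3b->1: no, aaba/babbbb meet in 3. 3b->2: ok.
All examples now run through 4 states with every (state, symbol) defined. Accept strings end in {0,3}, Reject strings end in {1,2}; accept={0,3}.

states=4 start=0 accept={0,3} delta: 0a->1 0b->2 1a->0 1b->3 2a->3 2b->1 3a->2 3b->2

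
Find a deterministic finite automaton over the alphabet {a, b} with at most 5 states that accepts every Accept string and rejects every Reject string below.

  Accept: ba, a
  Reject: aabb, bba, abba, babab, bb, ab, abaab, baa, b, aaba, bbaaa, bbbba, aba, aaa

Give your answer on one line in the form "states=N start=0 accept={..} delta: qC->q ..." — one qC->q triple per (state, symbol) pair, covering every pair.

states=4 start=0 accept={1} delta: 0a->1 0b->2 1a->3 1b->3 2a->1 2b->3 3a->0 3b->1

Fold the examples into a partial DFA from state 0: repeatedly fix the first undefined (state, symbol) met by the shortest-then-alphabetical prefix, trying targets in increasing order and rejecting any under which an Accept and a Reject string meet in one state with the same remainder; add a state when all current targets are rejected. Accepting states are where Accept strings end.
a: 0a undefined. 0a->0: no, ba/aaba meet in 0 with "ba" left. Open state 1: 0a->1.
b: 0b undefined. 0b->0: no, ba/bba meet in 1. 0b->1: no, a/b meet in 1. Open state 2: 0b->2.
aa: 1a undefined. 1a->0: no, ba/aaba meet in 2 with "a" left. 1a->1: no, a/aaa meet in 1. 1a->2: no, ba/aaa meet in 2 with "a" left. Open state 3: 1a->3.
ab: 1b undefined. 1b->0: no, ba/abba meet in 2 with "a" left. 1b->1: no, a/ab meet in 1. 1b->2: no, ba/aba meet in 2 with "a" left. 1b->3: ok.
ba: 2a undefined. 2a->0: no, a/baa meet in 1. 2a->1: ok.
bb: 2b undefined. 2b->0: no, ba/bba meet in 1. 2b->1: no, ba/bb meet in 1. 2b->2: no, ba/bba meet in 1. 2b->3: ok.
aaa: 3a undefined. 3a->0: ok.
aab: 3b undefined. 3b->0: no, ba/abba meet in 1. 3b->1: ok.
All examples now run through 4 states with every (state, symbol) defined. Accept strings end in {1}, Reject strings end in {0,2,3}; accept={1}.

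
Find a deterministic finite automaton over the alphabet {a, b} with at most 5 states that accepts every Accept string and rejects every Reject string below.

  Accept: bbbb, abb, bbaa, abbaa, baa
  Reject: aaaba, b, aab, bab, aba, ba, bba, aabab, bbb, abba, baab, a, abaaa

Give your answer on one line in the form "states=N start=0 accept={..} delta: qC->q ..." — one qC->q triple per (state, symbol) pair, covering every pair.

State merging on the prefix tree: take the shortest (then alphabetical) example prefix whose next move is undefined and point that move at state 0, else 1, else 2, ...; a target is out if some Accept/Reject pair would then sit in one state with the same input left (inseparable). If every existing state is out, open a new one.
a: 0a undefined. 0a->0: ok.
b: 0b undefined. 0b->0: no, bbbb/aaaba meet in 0. Open state 1: 0b->1.
ba: 1a undefined. 1a->0: no, baa/aaaba meet in 0. 1a->1: no, abb/bab meet in 1 with "b" left. Open state 2: 1a->2.
bb: 1b undefined. 1b->0: no, bbbb/bba meet in 0. 1b->1: no, bbbb/b meet in 1. 1b->2: no, abb/aaaba meet in 2. Open state 3: 1b->3.
baa: 2a undefined. 2a->0: no, baa/a meet in 0. 2a->1: no, abb/baab meet in 3. 2a->2: no, baa/aaaba meet in 2. 2a->3: ok.
bab: 2b undefined. 2b->0: ok.
bba: 3a undefined. 3a->0: no, bbaa/bab meet in 0. 3a->1: no, bbaa/aaaba meet in 2. 3a->2: ok.
bbb: 3b undefined. 3b->0: no, bbbb/b meet in 1. 3b->1: ok.
All examples now run through 4 states with every (state, symbol) defined. Accept strings end in {3}, Reject strings end in {0,1,2}; accept={3}.

states=4 start=0 accept={3} delta: 0a->0 0b->1 1a->2 1b->3 2a->3 2b->0 3a->2 3b->1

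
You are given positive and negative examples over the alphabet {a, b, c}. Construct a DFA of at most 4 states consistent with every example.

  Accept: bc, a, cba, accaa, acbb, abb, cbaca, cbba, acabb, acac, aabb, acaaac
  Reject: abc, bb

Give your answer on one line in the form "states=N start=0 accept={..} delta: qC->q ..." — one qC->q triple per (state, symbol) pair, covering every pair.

State merging on the prefix tree: take the shortest (then alphabetical) example prefix whose next move is undefined and point that move at state 0, else 1, else 2, ...; a target is out if some Accept/Reject pair would then sit in one state with the same input left (inseparable). If every existing state is out, open a new one.
a: 0a undefined. 0a->0: no, bc/abc meet in 0 with "bc" left. Open state 1: 0a->1.
b: 0b undefined. 0b->0: ok.
c: 0c undefined. 0c->0: no, bc/bb meet in 0. 0c->1: ok.
aa: 1a undefined. 1a->0: no, aabb/bb meet in 0. 1a->1: ok.
ab: 1b undefined. 1b->0: no, bc/abc meet in 1. 1b->1: ok.
ac: 1c undefined. 1c->0: no, acbb/abc meet in 0. 1c->1: no, bc/abc meet in 1. Open state 2: 1c->2.
aca: 2a undefined. 2a->0: no, cbaca/bb meet in 0. 2a->1: no, acac/abc meet in 2. 2a->2: no, cbaca/abc meet in 2. Open state 3: 2a->3.
acb: 2b undefined. 2b->0: no, acbb/bb meet in 0. 2b->1: ok.
acc: 2c undefined. 2c->0: ok.
acaa: 3a undefined. 3a->0: no, acaaac/abc meet in 2. 3a->1: no, acaaac/abc meet in 2. 3a->2: ok.
acab: 3b undefined. 3b->0: no, acabb/bb meet in 0. 3b->1: ok.
acac: 3c undefined. 3c->0: no, acac/bb meet in 0. 3c->1: ok.
All examples now run through 4 states with every (state, symbol) defined. Accept strings end in {1,3}, Reject strings end in {0,2}; accept={1,3}.

states=4 start=0 accept={1,3} delta: 0a->1 0b->0 0c->1 1a->1 1b->1 1c->2 2a->3 2b->1 2c->0 3a->2 3b->1 3c->1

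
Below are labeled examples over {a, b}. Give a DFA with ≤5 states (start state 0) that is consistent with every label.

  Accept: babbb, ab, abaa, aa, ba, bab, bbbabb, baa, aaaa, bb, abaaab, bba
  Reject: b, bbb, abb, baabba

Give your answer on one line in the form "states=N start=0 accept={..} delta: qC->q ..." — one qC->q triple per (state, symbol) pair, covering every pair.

Fold the examples into a partial DFA from state 0: repeatedly fix the first undefined (state, symbol) met by the shortest-then-alphabetical prefix, trying targets in increasing order and rejecting any under which an Accept and a Reject string meet in one state with the same remainder; add a state when all current targets are rejected. Accepting states are where Accept strings end.
a: 0a undefined. 0a->0: no, ab/b meet in 0 with "b" left. Open state 1: 0a->1.
b: 0b undefined. 0b->0: no, bbbabb/abb meet in 1 with "bb" left. 0b->1: ok.
aa: 1a undefined. 1a->0: no, babbb/bbb meet in 1 with "bb" left. 1a->1: no, aa/b meet in 1. Open state 2: 1a->2.
ab: 1b undefined. 1b->0: no, bba/b meet in 1. 1b->1: no, ab/b meet in 1. 1b->2: no, bab/bbb meet in 2 with "b" left. Open state 3: 1b->3.
aaa: 2a undefined. 2a->0: no, aaaa/b meet in 1. 2a->1: no, baa/b meet in 1. 2a->2: ok.
aba: 3a undefined. 3a->0: no, abaa/b meet in 1. 3a->1: no, bba/b meet in 1. 3a->2: ok.
abb: 3b undefined. 3b->0: no, bbbabb/bbb meet in 0. 3b->1: ok.
bab: 2b undefined. 2b->0: no, abaa/baabba meet in 2. 2b->1: no, babbb/b meet in 1. 2b->2: no, babbb/baabba meet in 2. 2b->3: no, abaa/baabba meet in 2. Open state 4: 2b->4.
babb: 4b undefined. 4b->0: no, babbb/b meet in 1. 4b->1: no, abaa/baabba meet in 2. 4b->2: no, abaa/baabba meet in 2. 4b->3: no, babbb/b meet in 1. 4b->4: ok.
baabba: 4a undefined. 4a->0: ok.
All examples now run through 5 states with every (state, symbol) defined. Accept strings end in {2,3,4}, Reject strings end in {0,1}; accept={2,3,4}.

states=5 start=0 accept={2,3,4} delta: 0a->1 0b->1 1a->2 1b->3 2a->2 2b->4 3a->2 3b->1 4a->0 4b->4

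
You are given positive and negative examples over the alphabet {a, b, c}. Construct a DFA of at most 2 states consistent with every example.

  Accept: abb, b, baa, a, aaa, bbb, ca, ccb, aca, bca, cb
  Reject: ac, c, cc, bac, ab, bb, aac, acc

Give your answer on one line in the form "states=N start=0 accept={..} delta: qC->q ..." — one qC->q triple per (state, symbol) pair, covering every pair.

states=2 start=0 accept={1} delta: 0a->1 0b->1 0c->0 1a->0 1b->0 1c->0

Fold the examples into a partial DFA from state 0: repeatedly fix the first undefined (state, symbol) met by the shortest-then-alphabetical prefix, trying targets in increasing order and rejecting any under which an Accept and a Reject string meet in one state with the same remainder; add a state when all current targets are rejected. Accepting states are where Accept strings end.
a: 0a undefined. 0a->0: no, abb/bb meet in 0 with "bb" left. Open state 1: 0a->1.
b: 0b undefined. 0b->0: no, b/bb meet in 0. 0b->1: ok.
c: 0c undefined. 0c->0: ok.
aa: 1a undefined. 1a->0: ok.
ab: 1b undefined. 1b->0: ok.
ac: 1c undefined. 1c->0: ok.
All examples now run through 2 states with every (state, symbol) defined. Accept strings end in {1}, Reject strings end in {0}; accept={1}.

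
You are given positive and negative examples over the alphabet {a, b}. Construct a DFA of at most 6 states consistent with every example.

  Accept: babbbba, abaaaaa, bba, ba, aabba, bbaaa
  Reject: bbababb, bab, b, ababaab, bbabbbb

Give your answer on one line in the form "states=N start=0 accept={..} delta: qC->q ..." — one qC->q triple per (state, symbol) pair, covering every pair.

states=2 start=0 accept={0} delta: 0a->0 0b->1 1a->0 1b->1

Fold the examples into a partial DFA from state 0: repeatedly fix the first undefined (state, symbol) met by the shortest-then-alphabetical prefix, trying targets in increasing order and rejecting any under which an Accept and a Reject string meet in one state with the same remainder; add a state when all current targets are rejected. Accepting states are where Accept strings end.
a: 0a undefined. 0a->0: ok.
b: 0b undefined. 0b->0: no, babbbba/bbababb meet in 0. Open state 1: 0b->1.
ba: 1a undefined. 1a->0: ok.
bb: 1b undefined. 1b->0: no, babbbba/bbababb meet in 0. 1b->1: ok.
All examples now run through 2 states with every (state, symbol) defined. Accept strings end in {0}, Reject strings end in {1}; accept={0}.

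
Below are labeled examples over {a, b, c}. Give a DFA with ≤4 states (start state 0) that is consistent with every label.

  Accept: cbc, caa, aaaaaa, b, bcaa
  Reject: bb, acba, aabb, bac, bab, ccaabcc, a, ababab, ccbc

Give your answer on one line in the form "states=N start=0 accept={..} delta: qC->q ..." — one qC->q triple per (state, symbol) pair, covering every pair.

Fold the examples into a partial DFA from state 0: repeatedly fix the first undefined (state, symbol) met by the shortest-then-alphabetical prefix, trying targets in increasing order and rejecting any under which an Accept and a Reject string meet in one state with the same remainder; add a state when all current targets are rejected. Accepting states are where Accept strings end.
a: 0a undefined. 0a->0: no, aaaaaa/a meet in 0. Open state 1: 0a->1.
b: 0b undefined. 0b->0: no, b/bb meet in 0. 0b->1: no, b/a meet in 1. Open state 2: 0b->2.
c: 0c undefined. 0c->0: no, cbc/ccbc meet in 2 with "c" left. 0c->1: ok.
aa: 1a undefined. 1a->0: no, caa/a meet in 1. 1a->1: no, caa/a meet in 1. 1a->2: ok.
ab: 1b undefined. 1b->0: no, cbc/a meet in 1. 1b->1: ok.
ac: 1c undefined. 1c->0: no, caa/acba meet in 2 with "a" left. 1c->1: no, cbc/a meet in 1. 1c->2: ok.
ba: 2a undefined. 2a->0: no, cbc/bab meet in 2. 2a->1: no, cbc/bac meet in 2. 2a->2: ok.
bb: 2b undefined. 2b->0: no, cbc/aabb meet in 2. 2b->1: no, cbc/acba meet in 2. 2b->2: no, cbc/bb meet in 2. Open state 3: 2b->3.
bc: 2c undefined. 2c->0: ok.
aabb: 3b undefined. 3b->0: ok.
acba: 3a undefined. 3a->0: no, cbc/ababab meet in 2. 3a->1: ok.
ccbc: 3c undefined. 3c->0: ok.
All examples now run through 4 states with every (state, symbol) defined. Accept strings end in {2}, Reject strings end in {0,1,3}; accept={2}.

states=4 start=0 accept={2} delta: 0a->1 0b->2 0c->1 1a->2 1b->1 1c->2 2a->2 2b->3 2c->0 3a->1 3b->0 3c->0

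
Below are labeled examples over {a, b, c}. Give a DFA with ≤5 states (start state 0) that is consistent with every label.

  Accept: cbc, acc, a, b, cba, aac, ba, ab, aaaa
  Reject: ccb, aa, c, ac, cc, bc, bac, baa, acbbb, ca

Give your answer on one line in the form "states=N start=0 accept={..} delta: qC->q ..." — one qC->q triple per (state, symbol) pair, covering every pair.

states=4 start=0 accept={0,1} delta: 0a->1 0b->0 0c->2 1a->3 1b->0 1c->3 2a->2 2b->3 2c->2 3a->0 3b->2 3c->0

Fold the examples into a partial DFA from state 0: repeatedly fix the first undefined (state, symbol) met by the shortest-then-alphabetical prefix, trying targets in increasing order and rejecting any under which an Accept and a Reject string meet in one state with the same remainder; add a state when all current targets are rejected. Accepting states are where Accept strings end.
a: 0a undefined. 0a->0: no, acc/cc meet in 0 with "cc" left. Open state 1: 0a->1.
b: 0b undefined. 0b->0: ok.
c: 0c undefined. 0c->0: no, cbc/ccb meet in 0. 0c->1: no, a/c meet in 1. Open state 2: 0c->2.
aa: 1a undefined. 1a->0: no, b/aa meet in 0. 1a->1: no, a/aa meet in 1. 1a->2: no, aac/cc meet in 2 with "c" left. Open state 3: 1a->3.
ab: 1b undefined. 1b->0: ok.
ac: 1c undefined. 1c->0: no, acc/c meet in 2. 1c->1: no, acc/ac meet in 1. 1c->2: no, acc/cc meet in 2 with "c" left. 1c->3: ok.
ca: 2a undefined. 2a->0: no, b/ca meet in 0. 2a->1: no, a/ca meet in 1. 2a->2: ok.
cb: 2b undefined. 2b->0: no, cbc/c meet in 2. 2b->1: no, cbc/aa meet in 3. 2b->2: no, cbc/cc meet in 2 with "c" left. 2b->3: ok.
cc: 2c undefined. 2c->0: no, b/ccb meet in 0. 2c->1: no, a/cc meet in 1. 2c->2: ok.
aaa: 3a undefined. 3a->0: ok.
aac: 3c undefined. 3c->0: ok.
acb: 3b undefined. 3b->0: no, cbc/acbbb meet in 0. 3b->1: no, cbc/acbbb meet in 0. 3b->2: ok.
All examples now run through 4 states with every (state, symbol) defined. Accept strings end in {0,1}, Reject strings end in {2,3}; accept={0,1}.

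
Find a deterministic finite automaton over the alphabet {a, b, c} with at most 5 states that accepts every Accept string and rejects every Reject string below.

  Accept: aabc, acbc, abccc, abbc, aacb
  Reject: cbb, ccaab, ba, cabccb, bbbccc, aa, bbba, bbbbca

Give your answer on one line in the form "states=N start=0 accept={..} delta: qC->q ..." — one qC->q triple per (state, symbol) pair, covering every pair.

states=4 start=0 accept={2} delta: 0a->0 0b->1 0c->1 1a->0 1b->2 1c->2 2a->0 2b->3 2c->2 3a->0 3b->0 3c->3

Grow the machine one transition at a time. Run the examples from 0; the earliest place one falls off (shortest prefix, ties alphabetical) gets sent to the lowest-numbered state that keeps every Accept/Reject pair distinguishable — a pair clashes when both reach the same state with identical unread suffix — and to a fresh state only if none does.
a: 0a undefined. 0a->0: ok.
b: 0b undefined. 0b->0: no, abccc/bbbccc meet in 0 with "ccc" left. Open state 1: 0b->1.
c: 0c undefined. 0c->0: no, aacb/ccaab meet in 1. 0c->1: ok.
ba: 1a undefined. 1a->0: ok.
bb: 1b undefined. 1b->0: no, acbc/cbb meet in 1. 1b->1: no, abccc/bbbccc meet in 1 with "ccc" left. Open state 2: 1b->2.
cc: 1c undefined. 1c->0: no, aabc/ba meet in 0. 1c->1: no, aabc/ccaab meet in 1. 1c->2: ok.
bbb: 2b undefined. 2b->0: no, acbc/bbbccc meet in 2 with "c" left. 2b->1: no, abccc/bbbccc meet in 2 with "cc" left. 2b->2: no, aabc/cbb meet in 2. Open state 3: 2b->3.
cca: 2a undefined. 2a->0: ok.
abbc: 2c undefined. 2c->0: no, acbc/ba meet in 0. 2c->1: no, aabc/cabccb meet in 2. 2c->2: ok.
bbba: 3a undefined. 3a->0: ok.
bbbb: 3b undefined. 3b->0: ok.
bbbc: 3c undefined. 3c->0: no, aabc/bbbccc meet in 2. 3c->1: no, aabc/bbbccc meet in 2. 3c->2: no, aabc/bbbccc meet in 2. 3c->3: ok.
All examples now run through 4 states with every (state, symbol) defined. Accept strings end in {2}, Reject strings end in {0,1,3}; accept={2}.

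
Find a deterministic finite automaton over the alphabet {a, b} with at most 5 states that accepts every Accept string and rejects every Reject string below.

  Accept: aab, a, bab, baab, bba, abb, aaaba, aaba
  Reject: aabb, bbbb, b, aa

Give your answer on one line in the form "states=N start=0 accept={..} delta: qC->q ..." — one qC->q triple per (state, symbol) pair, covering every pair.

State merging on the prefix tree: take the shortest (then alphabetical) example prefix whose next move is undefined and point that move at state 0, else 1, else 2, ...; a target is out if some Accept/Reject pair would then sit in one state with the same input left (inseparable). If every existing state is out, open a new one.
a: 0a undefined. 0a->0: no, aab/b meet in 0 with "b" left. Open state 1: 0a->1.
b: 0b undefined. 0b->0: ok.
aa: 1a undefined. 1a->0: no, aab/aabb meet in 0. 1a->1: no, a/aa meet in 1. Open state 2: 1a->2.
ab: 1b undefined. 1b->0: no, bab/bbbb meet in 0. 1b->1: ok.
aaa: 2a undefined. 2a->0: ok.
aab: 2b undefined. 2b->0: no, aab/aabb meet in 0. 2b->1: no, aab/aabb meet in 1. 2b->2: no, aab/aabb meet in 2. Open state 3: 2b->3.
aaba: 3a undefined. 3a->0: no, aaba/bbbb meet in 0. 3a->1: ok.
aabb: 3b undefined. 3b->0: ok.
All examples now run through 4 states with every (state, symbol) defined. Accept strings end in {1,3}, Reject strings end in {0,2}; accept={1,3}.

states=4 start=0 accept={1,3} delta: 0a->1 0b->0 1a->2 1b->1 2a->0 2b->3 3a->1 3b->0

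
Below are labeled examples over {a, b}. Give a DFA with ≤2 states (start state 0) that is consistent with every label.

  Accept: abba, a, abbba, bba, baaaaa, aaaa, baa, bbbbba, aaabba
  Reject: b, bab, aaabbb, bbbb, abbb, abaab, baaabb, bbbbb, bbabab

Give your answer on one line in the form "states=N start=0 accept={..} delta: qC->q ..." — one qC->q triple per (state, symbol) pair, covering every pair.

states=2 start=0 accept={0} delta: 0a->0 0b->1 1a->0 1b->1

Fold the examples into a partial DFA from state 0: repeatedly fix the first undefined (state, symbol) met by the shortest-then-alphabetical prefix, trying targets in increasing order and rejecting any under which an Accept and a Reject string meet in one state with the same remainder; add a state when all current targets are rejected. Accepting states are where Accept strings end.
a: 0a undefined. 0a->0: ok.
b: 0b undefined. 0b->0: no, abba/b meet in 0. Open state 1: 0b->1.
ba: 1a undefined. 1a->0: ok.
bb: 1b undefined. 1b->0: no, abba/bbbb meet in 0. 1b->1: ok.
All examples now run through 2 states with every (state, symbol) defined. Accept strings end in {0}, Reject strings end in {1}; accept={0}.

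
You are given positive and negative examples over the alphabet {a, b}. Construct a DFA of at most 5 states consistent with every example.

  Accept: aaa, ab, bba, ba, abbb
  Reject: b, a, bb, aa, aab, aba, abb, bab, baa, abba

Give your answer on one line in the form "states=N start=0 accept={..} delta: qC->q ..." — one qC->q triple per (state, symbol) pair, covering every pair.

Grow the machine one transition at a time. Run the examples from 0; the earliest place one falls off (shortest prefix, ties alphabetical) gets sent to the lowest-numbered state that keeps every Accept/Reject pair distinguishable — a pair clashes when both reach the same state with identical unread suffix — and to a fresh state only if none does.
a: 0a undefined. 0a->0: no, aaa/a meet in 0. Open state 1: 0a->1.
b: 0b undefined. 0b->0: no, ab/bab meet in 1 with "b" left. 0b->1: no, aaa/baa meet in 1 with "aa" left. Open state 2: 0b->2.
aa: 1a undefined. 1a->0: no, aaa/a meet in 1. 1a->1: no, aaa/a meet in 1. 1a->2: ok.
ab: 1b undefined. 1b->0: no, aaa/abba meet in 2 with "a" left. 1b->1: no, ab/a meet in 1. 1b->2: no, aaa/aba meet in 2 with "a" left. Open state 3: 1b->3.
ba: 2a undefined. 2a->0: ok.
bb: 2b undefined. 2b->0: no, aaa/bb meet in 0. 2b->1: no, bba/b meet in 2. 2b->2: ok.
aba: 3a undefined. 3a->0: no, aaa/aba meet in 0. 3a->1: ok.
abb: 3b undefined. 3b->0: no, aaa/abb meet in 0. 3b->1: ok.
All examples now run through 4 states with every (state, symbol) defined. Accept strings end in {0,3}, Reject strings end in {1,2}; accept={0,3}.

states=4 start=0 accept={0,3} delta: 0a->1 0b->2 1a->2 1b->3 2a->0 2b->2 3a->1 3b->1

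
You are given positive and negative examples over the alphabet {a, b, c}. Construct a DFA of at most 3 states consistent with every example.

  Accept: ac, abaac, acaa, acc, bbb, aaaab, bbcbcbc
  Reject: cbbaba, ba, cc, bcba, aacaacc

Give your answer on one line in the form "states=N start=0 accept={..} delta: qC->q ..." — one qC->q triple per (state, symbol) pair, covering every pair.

State merging on the prefix tree: take the shortest (then alphabetical) example prefix whose next move is undefined and point that move at state 0, else 1, else 2, ...; a target is out if some Accept/Reject pair would then sit in one state with the same input left (inseparable). If every existing state is out, open a new one.
a: 0a undefined. 0a->0: no, acc/cc meet in 0 with "cc" left. Open state 1: 0a->1.
b: 0b undefined. 0b->0: ok.
c: 0c undefined. 0c->0: no, bbb/cc meet in 0. 0c->1: no, ac/cc meet in 1 with "c" left. Open state 2: 0c->2.
aa: 1a undefined. 1a->0: ok.
ab: 1b undefined. 1b->0: ok.
ac: 1c undefined. 1c->0: ok.
cb: 2b undefined. 2b->0: ok.
cc: 2c undefined. 2c->0: no, ac/cc meet in 0. 2c->1: ok.
aaca: 2a undefined. 2a->0: no, abaac/aacaacc meet in 2. 2a->1: ok.
All examples now run through 3 states with every (state, symbol) defined. Accept strings end in {0,2}, Reject strings end in {1}; accept={0,2}.

states=3 start=0 accept={0,2} delta: 0a->1 0b->0 0c->2 1a->0 1b->0 1c->0 2a->1 2b->0 2c->1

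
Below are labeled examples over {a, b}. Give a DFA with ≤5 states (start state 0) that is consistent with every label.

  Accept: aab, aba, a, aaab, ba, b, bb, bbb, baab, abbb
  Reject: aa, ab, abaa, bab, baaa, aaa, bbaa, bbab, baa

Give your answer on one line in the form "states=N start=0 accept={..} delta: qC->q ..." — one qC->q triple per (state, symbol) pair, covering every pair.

State merging on the prefix tree: take the shortest (then alphabetical) example prefix whose next move is undefined and point that move at state 0, else 1, else 2, ...; a target is out if some Accept/Reject pair would then sit in one state with the same input left (inseparable). If every existing state is out, open a new one.
a: 0a undefined. 0a->0: no, aab/ab meet in 0 with "b" left. Open state 1: 0a->1.
b: 0b undefined. 0b->0: ok.
aa: 1a undefined. 1a->0: no, aab/aa meet in 0. 1a->1: no, aab/ab meet in 1 with "b" left. Open state 2: 1a->2.
ab: 1b undefined. 1b->0: no, b/ab meet in 0. 1b->1: no, aba/aa meet in 2. 1b->2: no, aba/baaa meet in 2 with "a" left. Open state 3: 1b->3.
aaa: 2a undefined. 2a->0: no, aaab/baaa meet in 0. 2a->1: no, a/baaa meet in 1. 2a->2: ok.
aab: 2b undefined. 2b->0: ok.
aba: 3a undefined. 3a->0: no, a/abaa meet in 1. 3a->1: ok.
abb: 3b undefined. 3b->0: ok.
All examples now run through 4 states with every (state, symbol) defined. Accept strings end in {0,1}, Reject strings end in {2,3}; accept={0,1}.

states=4 start=0 accept={0,1} delta: 0a->1 0b->0 1a->2 1b->3 2a->2 2b->0 3a->1 3b->0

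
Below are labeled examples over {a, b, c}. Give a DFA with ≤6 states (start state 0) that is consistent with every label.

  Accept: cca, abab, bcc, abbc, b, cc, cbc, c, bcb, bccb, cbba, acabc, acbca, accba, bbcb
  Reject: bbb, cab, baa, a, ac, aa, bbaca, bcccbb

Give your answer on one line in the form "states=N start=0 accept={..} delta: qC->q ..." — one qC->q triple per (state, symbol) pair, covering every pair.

Fold the examples into a partial DFA from state 0: repeatedly fix the first undefined (state, symbol) met by the shortest-then-alphabetical prefix, trying targets in increasing order and rejecting any under which an Accept and a Reject string meet in one state with the same remainder; add a state when all current targets are rejected. Accepting states are where Accept strings end.
a: 0a undefined. 0a->0: no, c/ac meet in 0 with "c" left. Open state 1: 0a->1.
b: 0b undefined. 0b->0: no, b/bbb meet in 0. 0b->1: no, b/a meet in 1. Open state 2: 0b->2.
c: 0c undefined. 0c->0: no, cca/a meet in 1. 0c->1: no, cc/ac meet in 1 with "c" left. 0c->2: ok.
aa: 1a undefined. 1a->0: ok.
ab: 1b undefined. 1b->0: no, abab/aa meet in 0. 1b->1: no, abbc/ac meet in 1 with "c" left. 1b->2: no, abab/cab meet in 2 with "ab" left. Open state 3: 1b->3.
ac: 1c undefined. 1c->0: ok.
ba: 2a undefined. 2a->0: no, b/cab meet in 2. 2a->1: ok.
bb: 2b undefined. 2b->0: no, b/bbb meet in 2. 2b->1: no, cbc/baa meet in 0. 2b->2: no, b/bbb meet in 2. 2b->3: ok.
bc: 2c undefined. 2c->0: no, cca/a meet in 1. 2c->1: no, cca/baa meet in 0. 2c->2: no, cca/a meet in 1. 2c->3: no, cc/cab meet in 3. Open state 4: 2c->4.
aba: 3a undefined. 3a->0: no, accba/baa meet in 0. 3a->1: no, abab/cab meet in 3. 3a->2: no, cca/bbaca meet in 4 with "a" left. 3a->3: no, abab/bbb meet in 3 with "b" left. 3a->4: ok.
abb: 3b undefined. 3b->0: no, cbba/a meet in 1. 3b->1: no, abbc/baa meet in 0. 3b->2: no, b/bbb meet in 2. 3b->3: ok.
bbc: 3c undefined. 3c->0: no, abbc/baa meet in 0. 3c->1: no, abbc/a meet in 1. 3c->2: no, bbcb/bbb meet in 3. 3c->3: no, abbc/bbb meet in 3. 3c->4: ok.
bcb: 4b undefined. 4b->0: no, abab/baa meet in 0. 4b->1: no, abab/a meet in 1. 4b->2: ok.
bcc: 4c undefined. 4c->0: no, bcc/baa meet in 0. 4c->1: no, bcc/a meet in 1. 4c->2: no, bccb/bbb meet in 3. 4c->3: no, bcc/bbb meet in 3. 4c->4: no, cca/bbaca meet in 4 with "a" left. Open state 5: 4c->5.
cca: 4a undefined. 4a->0: no, cca/baa meet in 0. 4a->1: no, cca/a meet in 1. 4a->2: ok.
bccb: 5b undefined. 5b->0: no, bccb/baa meet in 0. 5b->1: no, bccb/a meet in 1. 5b->2: ok.
bccc: 5c undefined. 5c->0: ok.
bbaca: 5a undefined. 5a->0: ok.
All examples now run through 6 states with every (state, symbol) defined. Accept strings end in {2,4,5}, Reject strings end in {0,1,3}; accept={2,4,5}.

states=6 start=0 accept={2,4,5} delta: 0a->1 0b->2 0c->2 1a->0 1b->3 1c->0 2a->1 2b->3 2c->4 3a->4 3b->3 3c->4 4a->2 4b->2 4c->5 5a->0 5b->2 5c->0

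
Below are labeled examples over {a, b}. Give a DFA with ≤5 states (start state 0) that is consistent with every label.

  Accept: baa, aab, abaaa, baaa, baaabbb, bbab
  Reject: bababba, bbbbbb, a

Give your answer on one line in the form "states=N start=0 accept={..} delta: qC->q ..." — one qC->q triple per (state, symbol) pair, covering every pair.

Fold the examples into a partial DFA from state 0: repeatedly fix the first undefined (state, symbol) met by the shortest-then-alphabetical prefix, trying targets in increasing order and rejecting any under which an Accept and a Reject string meet in one state with the same remainder; add a state when all current targets are rejected. Accepting states are where Accept strings end.
a: 0a undefined. 0a->0: ok.
b: 0b undefined. 0b->0: no, baa/bababba meet in 0. Open state 1: 0b->1.
ba: 1a undefined. 1a->0: no, baa/a meet in 0. 1a->1: ok.
bb: 1b undefined. 1b->0: no, baaabbb/bababba meet in 0. 1b->1: no, baa/bababba meet in 1. Open state 2: 1b->2.
bba: 2a undefined. 2a->0: ok.
bbb: 2b undefined. 2b->0: ok.
All examples now run through 3 states with every (state, symbol) defined. Accept strings end in {1}, Reject strings end in {0}; accept={1}.

states=3 start=0 accept={1} delta: 0a->0 0b->1 1a->1 1b->2 2a->0 2b->0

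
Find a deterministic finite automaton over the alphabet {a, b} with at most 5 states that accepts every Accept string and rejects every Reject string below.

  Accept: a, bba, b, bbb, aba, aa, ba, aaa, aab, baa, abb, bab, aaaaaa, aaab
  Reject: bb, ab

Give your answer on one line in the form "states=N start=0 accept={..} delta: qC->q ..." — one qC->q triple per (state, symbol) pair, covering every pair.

Grow the machine one transition at a time. Run the examples from 0; the earliest place one falls off (shortest prefix, ties alphabetical) gets sent to the lowest-numbered state that keeps every Accept/Reject pair distinguishable — a pair clashes when both reach the same state with identical unread suffix — and to a fresh state only if none does.
a: 0a undefined. 0a->0: no, b/ab meet in 0 with "b" left. Open state 1: 0a->1.
b: 0b undefined. 0b->0: no, b/bb meet in 0. 0b->1: ok.
aa: 1a undefined. 1a->0: no, aaab/bb meet in 1 with "b" left. 1a->1: no, aab/bb meet in 1 with "b" left. Open state 2: 1a->2.
ab: 1b undefined. 1b->0: ok.
aaa: 2a undefined. 2a->0: no, aaa/bb meet in 0. 2a->1: no, aaab/bb meet in 0. 2a->2: ok.
aab: 2b undefined. 2b->0: no, aab/bb meet in 0. 2b->1: ok.
All examples now run through 3 states with every (state, symbol) defined. Accept strings end in {1,2}, Reject strings end in {0}; accept={1,2}.

states=3 start=0 accept={1,2} delta: 0a->1 0b->1 1a->2 1b->0 2a->2 2b->1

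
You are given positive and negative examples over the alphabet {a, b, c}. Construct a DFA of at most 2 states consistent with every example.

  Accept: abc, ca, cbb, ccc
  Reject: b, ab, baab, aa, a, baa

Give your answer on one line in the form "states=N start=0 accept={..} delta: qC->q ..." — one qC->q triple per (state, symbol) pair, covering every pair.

Fold the examples into a partial DFA from state 0: repeatedly fix the first undefined (state, symbol) met by the shortest-then-alphabetical prefix, trying targets in increasing order and rejecting any under which an Accept and a Reject string meet in one state with the same remainder; add a state when all current targets are rejected. Accepting states are where Accept strings end.
a: 0a undefined. 0a->0: ok.
b: 0b undefined. 0b->0: ok.
c: 0c undefined. 0c->0: no, abc/b meet in 0. Open state 1: 0c->1.
ca: 1a undefined. 1a->0: no, ca/b meet in 0. 1a->1: ok.
cb: 1b undefined. 1b->0: no, cbb/b meet in 0. 1b->1: ok.
cc: 1c undefined. 1c->0: ok.
All examples now run through 2 states with every (state, symbol) defined. Accept strings end in {1}, Reject strings end in {0}; accept={1}.

states=2 start=0 accept={1} delta: 0a->0 0b->0 0c->1 1a->1 1b->1 1c->0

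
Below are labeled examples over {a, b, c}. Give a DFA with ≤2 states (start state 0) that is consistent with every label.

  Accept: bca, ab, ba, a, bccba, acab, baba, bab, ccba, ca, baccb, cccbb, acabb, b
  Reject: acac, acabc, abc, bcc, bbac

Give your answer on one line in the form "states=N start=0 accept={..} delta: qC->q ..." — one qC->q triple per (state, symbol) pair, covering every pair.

states=2 start=0 accept={0} delta: 0a->0 0b->0 0c->1 1a->0 1b->0 1c->1

Fold the examples into a partial DFA from state 0: repeatedly fix the first undefined (state, symbol) met by the shortest-then-alphabetical prefix, trying targets in increasing order and rejecting any under which an Accept and a Reject string meet in one state with the same remainder; add a state when all current targets are rejected. Accepting states are where Accept strings end.
a: 0a undefined. 0a->0: ok.
b: 0b undefined. 0b->0: ok.
c: 0c undefined. 0c->0: no, bca/acac meet in 0. Open state 1: 0c->1.
ca: 1a undefined. 1a->0: ok.
cc: 1c undefined. 1c->0: no, bca/bcc meet in 0. 1c->1: ok.
ccb: 1b undefined. 1b->0: ok.
All examples now run through 2 states with every (state, symbol) defined. Accept strings end in {0}, Reject strings end in {1}; accept={0}.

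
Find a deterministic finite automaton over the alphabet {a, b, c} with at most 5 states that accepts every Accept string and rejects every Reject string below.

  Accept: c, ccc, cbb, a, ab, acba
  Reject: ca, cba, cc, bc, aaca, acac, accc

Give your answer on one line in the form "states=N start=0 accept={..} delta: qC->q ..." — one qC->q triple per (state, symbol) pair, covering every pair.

State merging on the prefix tree: take the shortest (then alphabetical) example prefix whose next move is undefined and point that move at state 0, else 1, else 2, ...; a target is out if some Accept/Reject pair would then sit in one state with the same input left (inseparable). If every existing state is out, open a new one.
a: 0a undefined. 0a->0: no, ccc/accc meet in 0 with "ccc" left. Open state 1: 0a->1.
b: 0b undefined. 0b->0: no, c/bc meet in 0 with "c" left. 0b->1: ok.
c: 0c undefined. 0c->0: no, c/cc meet in 0. 0c->1: ok.
aa: 1a undefined. 1a->0: ok.
ab: 1b undefined. 1b->0: no, c/cba meet in 1. 1b->1: ok.
ac: 1c undefined. 1c->0: no, acba/ca meet in 0. 1c->1: no, c/cc meet in 1. Open state 2: 1c->2.
aca: 2a undefined. 2a->0: no, c/acac meet in 1. 2a->1: ok.
acb: 2b undefined. 2b->0: ok.
acc: 2c undefined. 2c->0: no, c/accc meet in 1. 2c->1: ok.
All examples now run through 3 states with every (state, symbol) defined. Accept strings end in {1}, Reject strings end in {0,2}; accept={1}.

states=3 start=0 accept={1} delta: 0a->1 0b->1 0c->1 1a->0 1b->1 1c->2 2a->1 2b->0 2c->1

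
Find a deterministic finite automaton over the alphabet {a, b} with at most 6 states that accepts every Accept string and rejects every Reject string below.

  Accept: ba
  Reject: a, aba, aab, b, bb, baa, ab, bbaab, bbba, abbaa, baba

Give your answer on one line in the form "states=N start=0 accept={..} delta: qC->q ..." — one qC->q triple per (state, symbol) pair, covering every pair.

states=4 start=0 accept={2} delta: 0a->1 0b->1 1a->2 1b->3 2a->0 2b->0 3a->0 3b->2

State merging on the prefix tree: take the shortest (then alphabetical) example prefix whose next move is undefined and point that move at state 0, else 1, else 2, ...; a target is out if some Accept/Reject pair would then sit in one state with the same input left (inseparable). If every existing state is out, open a new one.
a: 0a undefined. 0a->0: no, ba/aba meet in 0 with "ba" left. Open state 1: 0a->1.
b: 0b undefined. 0b->0: no, ba/a meet in 1. 0b->1: ok.
aa: 1a undefined. 1a->0: no, ba/baba meet in 0. 1a->1: no, ba/a meet in 1. Open state 2: 1a->2.
ab: 1b undefined. 1b->0: no, ba/bbba meet in 2. 1b->1: no, ba/aba meet in 2. 1b->2: no, ba/bb meet in 2. Open state 3: 1b->3.
aab: 2b undefined. 2b->0: ok.
aba: 3a undefined. 3a->0: ok.
abb: 3b undefined. 3b->0: no, ba/abbaa meet in 2. 3b->1: no, ba/bbba meet in 2. 3b->2: ok.
baa: 2a undefined. 2a->0: ok.
All examples now run through 4 states with every (state, symbol) defined. Accept strings end in {2}, Reject strings end in {0,1,3}; accept={2}.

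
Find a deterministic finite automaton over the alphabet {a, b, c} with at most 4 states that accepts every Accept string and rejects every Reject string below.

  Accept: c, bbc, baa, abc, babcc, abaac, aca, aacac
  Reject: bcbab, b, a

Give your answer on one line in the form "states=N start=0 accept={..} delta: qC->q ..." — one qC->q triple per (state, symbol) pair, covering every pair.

states=3 start=0 accept={2} delta: 0a->0 0b->1 0c->2 1a->2 1b->0 1c->2 2a->2 2b->0 2c->2

Fold the examples into a partial DFA from state 0: repeatedly fix the first undefined (state, symbol) met by the shortest-then-alphabetical prefix, trying targets in increasing order and rejecting any under which an Accept and a Reject string meet in one state with the same remainder; add a state when all current targets are rejected. Accepting states are where Accept strings end.
a: 0a undefined. 0a->0: ok.
b: 0b undefined. 0b->0: no, baa/b meet in 0. Open state 1: 0b->1.
c: 0c undefined. 0c->0: no, c/a meet in 0. 0c->1: no, c/b meet in 1. Open state 2: 0c->2.
ba: 1a undefined. 1a->0: no, baa/a meet in 0. 1a->1: no, baa/b meet in 1. 1a->2: ok.
bb: 1b undefined. 1b->0: ok.
bc: 1c undefined. 1c->0: no, abc/a meet in 0. 1c->1: no, abc/bcbab meet in 1. 1c->2: ok.
aca: 2a undefined. 2a->0: no, baa/a meet in 0. 2a->1: no, baa/b meet in 1. 2a->2: ok.
bab: 2b undefined. 2b->0: ok.
aacac: 2c undefined. 2c->0: no, babcc/a meet in 0. 2c->1: no, babcc/bcbab meet in 1. 2c->2: ok.
All examples now run through 3 states with every (state, symbol) defined. Accept strings end in {2}, Reject strings end in {0,1}; accept={2}.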